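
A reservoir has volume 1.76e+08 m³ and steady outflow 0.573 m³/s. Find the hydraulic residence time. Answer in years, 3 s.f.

Q = 0.573 m³/s × 3.156e+07 s/yr = 1.808e+07 m³/yr.
Hydraulic residence time τ = V/Q = 1.76e+08/1.808e+07 = 9.733 yr.

9.73 yr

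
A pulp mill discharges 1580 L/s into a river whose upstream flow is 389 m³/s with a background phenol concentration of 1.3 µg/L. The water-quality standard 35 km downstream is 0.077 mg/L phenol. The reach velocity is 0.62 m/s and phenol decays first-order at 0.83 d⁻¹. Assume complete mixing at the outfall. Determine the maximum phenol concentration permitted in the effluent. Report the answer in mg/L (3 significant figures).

32.4 mg/L

1580 L/s = 1.58 m³/s.
1.3 µg/L = 0.0013 mg/L.
Travel time to the compliance point: t = 3.5e+04/0.62 = 5.645e+04 s = 0.6534 d; decay factor exp(−0.83·0.6534) = 0.5814.
So the concentration just after mixing may be at most 0.077/0.5814 = 0.1324 mg/L.
Mass balance: 0.1324·390.6 = 1.58·Cₑ + 389·0.0013.
Cₑ = (51.73 − 0.5057) / 1.58 = 32.42 mg/L.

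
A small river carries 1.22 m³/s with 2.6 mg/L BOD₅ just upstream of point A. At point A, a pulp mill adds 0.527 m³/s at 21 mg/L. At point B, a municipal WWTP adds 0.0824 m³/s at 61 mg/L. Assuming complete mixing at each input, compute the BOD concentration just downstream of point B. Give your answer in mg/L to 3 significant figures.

After input A: C = (1.22·2.6 + 0.527·21) / 1.747 = 8.151 mg/L.
After input B: C = (1.747·8.151 + 0.0824·61) / 1.829 = 10.53 mg/L.

10.5 mg/L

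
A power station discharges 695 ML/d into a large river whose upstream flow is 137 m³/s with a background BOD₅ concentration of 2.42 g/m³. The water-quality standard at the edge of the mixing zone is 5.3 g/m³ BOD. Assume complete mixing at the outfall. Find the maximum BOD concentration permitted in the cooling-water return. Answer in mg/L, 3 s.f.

695 ML/d = 8.044 m³/s.
Mass balance: 5.3·145 = 8.044·Cₑ + 137·2.42.
Cₑ = (768.7 − 331.5) / 8.044 = 54.35 mg/L.

54.4 mg/L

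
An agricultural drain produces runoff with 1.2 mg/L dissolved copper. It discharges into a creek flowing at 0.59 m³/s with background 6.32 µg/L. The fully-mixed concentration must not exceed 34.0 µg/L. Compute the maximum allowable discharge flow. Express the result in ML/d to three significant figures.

1.21 ML/d

6.32 µg/L = 0.00632 mg/L.
34.0 µg/L = 0.034 mg/L.
Mass balance at complete mixing: C_std·(Q_w + Q_r) = Q_w·C_e + Q_r·C_b.
Rearranging, Q_w = Q_r·(C_std − C_b)/(C_e − C_std) = 0.59·(0.034 − 0.00632) / (1.2 − 0.034) = 0.01401 m³/s.
= 1.21 ML/d.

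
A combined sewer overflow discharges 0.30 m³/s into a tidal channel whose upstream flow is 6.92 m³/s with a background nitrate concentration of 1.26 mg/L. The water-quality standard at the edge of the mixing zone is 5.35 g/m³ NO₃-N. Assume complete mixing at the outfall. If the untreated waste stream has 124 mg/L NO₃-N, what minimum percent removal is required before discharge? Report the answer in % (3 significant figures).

19.6 %

Mass balance: 5.35·7.22 = 0.3·Cₑ + 6.92·1.26.
Cₑ = (38.63 − 8.719) / 0.3 = 99.69 mg/L.
Required removal = 1 − 99.69/124 = 19.6 %.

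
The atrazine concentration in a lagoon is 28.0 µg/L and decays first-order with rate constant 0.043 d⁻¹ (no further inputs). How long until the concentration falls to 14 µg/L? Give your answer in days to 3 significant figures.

16.1 d

t = ln(C₀/C)/k = ln(28.0/14)/0.043 = 0.6931/0.043 = 16.12 d.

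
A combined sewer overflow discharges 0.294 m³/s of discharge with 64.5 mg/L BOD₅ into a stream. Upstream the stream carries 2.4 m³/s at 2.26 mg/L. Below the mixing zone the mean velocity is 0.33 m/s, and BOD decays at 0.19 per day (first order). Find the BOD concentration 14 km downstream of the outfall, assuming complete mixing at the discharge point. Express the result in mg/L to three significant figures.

8.25 mg/L

After complete mixing, C₀ = (0.294·64.5 + 2.4·2.26) / 2.694 = 9.052 mg/L.
Travel time t = 1.4e+04 m / 0.33 m/s = 4.242e+04 s = 0.491 d.
C = 9.052·exp(−0.19·0.491) = 9.052·0.9109 = 8.246 mg/L.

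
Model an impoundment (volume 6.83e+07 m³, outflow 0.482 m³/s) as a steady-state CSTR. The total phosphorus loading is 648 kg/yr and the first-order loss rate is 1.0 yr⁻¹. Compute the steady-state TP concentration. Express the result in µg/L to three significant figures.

7.76 µg/L

Outflow Q = 0.482 m³/s × 3.156e+07 s/yr = 1.521e+07 m³/yr.
Steady-state CSTR mass balance: W = Q·C + k·V·C, so C = W/(Q + kV).
Q + kV = 1.521e+07 + 1.0·6.83e+07 = 8.351e+07 m³/yr.
C = 648/8.351e+07 = 7.759e-06 kg/m³ = 0.007759 mg/L = 7.759 µg/L.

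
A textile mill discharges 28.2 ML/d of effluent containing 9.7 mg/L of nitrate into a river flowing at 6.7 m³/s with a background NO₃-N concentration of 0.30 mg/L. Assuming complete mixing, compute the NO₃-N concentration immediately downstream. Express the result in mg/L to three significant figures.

28.2 ML/d = 0.3264 m³/s.
Conservation of mass across the mixing zone: C = (0.3264·9.7 + 6.7·0.3) / (0.3264 + 6.7) = 5.176/7.026 = 0.7366 mg/L.

0.737 mg/L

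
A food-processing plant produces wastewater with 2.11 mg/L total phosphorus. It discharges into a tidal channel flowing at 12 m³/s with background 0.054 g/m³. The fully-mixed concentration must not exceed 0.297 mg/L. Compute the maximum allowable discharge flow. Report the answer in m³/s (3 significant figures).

1.61 m³/s

Mass balance at complete mixing: C_std·(Q_w + Q_r) = Q_w·C_e + Q_r·C_b.
Rearranging, Q_w = Q_r·(C_std − C_b)/(C_e − C_std) = 12·(0.297 − 0.054) / (2.11 − 0.297) = 1.608 m³/s.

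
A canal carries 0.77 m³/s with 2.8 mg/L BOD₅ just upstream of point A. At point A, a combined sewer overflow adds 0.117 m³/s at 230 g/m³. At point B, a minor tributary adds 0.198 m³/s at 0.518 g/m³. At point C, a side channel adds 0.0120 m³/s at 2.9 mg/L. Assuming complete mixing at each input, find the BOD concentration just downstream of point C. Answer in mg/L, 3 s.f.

After input A: C = (0.77·2.8 + 0.117·230) / 0.887 = 32.77 mg/L.
After input B: C = (0.887·32.77 + 0.198·0.518) / 1.085 = 26.88 mg/L.
After input C: C = (1.085·26.88 + 0.012·2.9) / 1.097 = 26.62 mg/L.

26.6 mg/L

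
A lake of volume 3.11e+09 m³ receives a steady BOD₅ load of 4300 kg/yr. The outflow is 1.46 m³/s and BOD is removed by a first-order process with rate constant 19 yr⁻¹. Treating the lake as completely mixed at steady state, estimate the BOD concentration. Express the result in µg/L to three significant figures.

Outflow Q = 1.46 m³/s × 3.156e+07 s/yr = 4.607e+07 m³/yr.
Steady-state CSTR mass balance: W = Q·C + k·V·C, so C = W/(Q + kV).
Q + kV = 4.607e+07 + 19·3.11e+09 = 5.914e+10 m³/yr.
C = 4300/5.914e+10 = 7.271e-08 kg/m³ = 7.271e-05 mg/L = 0.07271 µg/L.

0.0727 µg/L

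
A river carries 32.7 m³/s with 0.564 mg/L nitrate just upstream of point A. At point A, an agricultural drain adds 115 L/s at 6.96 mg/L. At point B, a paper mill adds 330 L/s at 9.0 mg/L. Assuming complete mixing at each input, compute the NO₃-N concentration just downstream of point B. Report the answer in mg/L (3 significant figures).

115 L/s = 0.115 m³/s.
After input A: C = (32.7·0.564 + 0.115·6.96) / 32.82 = 0.5864 mg/L.
330 L/s = 0.33 m³/s.
After input B: C = (32.82·0.5864 + 0.33·9) / 33.15 = 0.6702 mg/L.

0.670 mg/L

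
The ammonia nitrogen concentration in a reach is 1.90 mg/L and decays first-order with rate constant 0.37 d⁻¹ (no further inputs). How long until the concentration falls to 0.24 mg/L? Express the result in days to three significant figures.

5.59 d

t = ln(C₀/C)/k = ln(1.90/0.24)/0.37 = 2.069/0.37 = 5.592 d.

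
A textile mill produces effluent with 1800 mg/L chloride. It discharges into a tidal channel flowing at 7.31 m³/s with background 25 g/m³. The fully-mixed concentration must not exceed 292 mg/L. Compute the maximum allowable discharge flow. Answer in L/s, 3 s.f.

1290 L/s

Mass balance at complete mixing: C_std·(Q_w + Q_r) = Q_w·C_e + Q_r·C_b.
Rearranging, Q_w = Q_r·(C_std − C_b)/(C_e − C_std) = 7.31·(292 − 25) / (1800 − 292) = 1.294 m³/s.
= 1294 L/s.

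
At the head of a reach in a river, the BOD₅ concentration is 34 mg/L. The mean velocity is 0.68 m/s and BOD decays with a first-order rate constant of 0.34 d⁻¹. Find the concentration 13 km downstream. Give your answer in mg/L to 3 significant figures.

31.5 mg/L

Travel time t = 13 km / 0.68 m/s = 1.3e+04/0.68 = 1.912e+04 s = 0.2213 d.
First-order decay: C = 34·exp(−0.34·0.2213) = 34·0.9275 = 31.54 mg/L.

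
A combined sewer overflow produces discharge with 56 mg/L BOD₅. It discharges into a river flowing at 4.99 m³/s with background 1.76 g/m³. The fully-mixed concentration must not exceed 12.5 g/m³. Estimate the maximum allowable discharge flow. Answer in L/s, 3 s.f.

1230 L/s

Mass balance at complete mixing: C_std·(Q_w + Q_r) = Q_w·C_e + Q_r·C_b.
Rearranging, Q_w = Q_r·(C_std − C_b)/(C_e − C_std) = 4.99·(12.5 − 1.76) / (56 − 12.5) = 1.232 m³/s.
= 1232 L/s.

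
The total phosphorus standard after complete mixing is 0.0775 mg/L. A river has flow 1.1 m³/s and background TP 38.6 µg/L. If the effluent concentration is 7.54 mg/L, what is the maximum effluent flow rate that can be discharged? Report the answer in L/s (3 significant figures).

5.73 L/s

38.6 µg/L = 0.0386 mg/L.
Mass balance at complete mixing: C_std·(Q_w + Q_r) = Q_w·C_e + Q_r·C_b.
Rearranging, Q_w = Q_r·(C_std − C_b)/(C_e − C_std) = 1.1·(0.0775 − 0.0386) / (7.54 − 0.0775) = 0.005734 m³/s.
= 5.734 L/s.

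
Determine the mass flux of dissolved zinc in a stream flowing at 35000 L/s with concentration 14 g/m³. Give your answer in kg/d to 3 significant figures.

42300 kg/d

35000 L/s = 35 m³/s.
Mass flux = Q·C = 35 m³/s × 14 g/m³ = 490 g/s.
= 490 g/s × 86.4 = 4.234e+04 kg/d.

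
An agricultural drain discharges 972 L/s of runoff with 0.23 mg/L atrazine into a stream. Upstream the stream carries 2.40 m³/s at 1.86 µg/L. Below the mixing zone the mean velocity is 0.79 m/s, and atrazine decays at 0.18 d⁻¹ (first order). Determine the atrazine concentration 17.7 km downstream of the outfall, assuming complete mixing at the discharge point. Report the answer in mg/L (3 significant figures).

972 L/s = 0.972 m³/s.
1.86 µg/L = 0.00186 mg/L.
After complete mixing, C₀ = (0.972·0.23 + 2.4·0.00186) / 3.372 = 0.06762 mg/L.
Travel time t = 1.77e+04 m / 0.79 m/s = 2.241e+04 s = 0.2593 d.
C = 0.06762·exp(−0.18·0.2593) = 0.06762·0.9544 = 0.06454 mg/L.

0.0645 mg/L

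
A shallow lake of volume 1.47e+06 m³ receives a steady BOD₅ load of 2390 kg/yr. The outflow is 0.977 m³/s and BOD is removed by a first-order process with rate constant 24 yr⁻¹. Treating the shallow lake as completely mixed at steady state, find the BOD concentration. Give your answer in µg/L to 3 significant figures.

36.2 µg/L

Outflow Q = 0.977 m³/s × 3.156e+07 s/yr = 3.083e+07 m³/yr.
Steady-state CSTR mass balance: W = Q·C + k·V·C, so C = W/(Q + kV).
Q + kV = 3.083e+07 + 24·1.47e+06 = 6.611e+07 m³/yr.
C = 2390/6.611e+07 = 3.615e-05 kg/m³ = 0.03615 mg/L = 36.15 µg/L.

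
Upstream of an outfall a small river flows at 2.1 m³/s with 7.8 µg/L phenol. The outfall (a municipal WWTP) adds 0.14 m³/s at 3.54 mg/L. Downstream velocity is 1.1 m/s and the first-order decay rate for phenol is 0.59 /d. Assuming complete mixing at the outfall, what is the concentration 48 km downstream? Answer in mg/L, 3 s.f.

0.170 mg/L

7.8 µg/L = 0.0078 mg/L.
After complete mixing, C₀ = (0.14·3.54 + 2.1·0.0078) / 2.24 = 0.2286 mg/L.
Travel time t = 4.8e+04 m / 1.1 m/s = 4.364e+04 s = 0.5051 d.
C = 0.2286·exp(−0.59·0.5051) = 0.2286·0.7423 = 0.1697 mg/L.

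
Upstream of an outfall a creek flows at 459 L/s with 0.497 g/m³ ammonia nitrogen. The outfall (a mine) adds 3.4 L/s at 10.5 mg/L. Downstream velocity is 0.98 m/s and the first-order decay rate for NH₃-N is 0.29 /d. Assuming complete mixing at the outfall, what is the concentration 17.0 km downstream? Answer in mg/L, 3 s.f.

3.4 L/s = 0.0034 m³/s.
459 L/s = 0.459 m³/s.
After complete mixing, C₀ = (0.0034·10.5 + 0.459·0.497) / 0.4624 = 0.5706 mg/L.
Travel time t = 1.7e+04 m / 0.98 m/s = 1.735e+04 s = 0.2008 d.
C = 0.5706·exp(−0.29·0.2008) = 0.5706·0.9434 = 0.5383 mg/L.

0.538 mg/L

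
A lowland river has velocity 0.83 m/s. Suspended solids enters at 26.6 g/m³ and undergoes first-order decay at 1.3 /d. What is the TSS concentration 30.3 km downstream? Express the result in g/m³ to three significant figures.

15.4 g/m³

Travel time t = 30.3 km / 0.83 m/s = 3.03e+04/0.83 = 3.651e+04 s = 0.4225 d.
First-order decay: C = 26.6·exp(−1.3·0.4225) = 26.6·0.5774 = 15.36 g/m³.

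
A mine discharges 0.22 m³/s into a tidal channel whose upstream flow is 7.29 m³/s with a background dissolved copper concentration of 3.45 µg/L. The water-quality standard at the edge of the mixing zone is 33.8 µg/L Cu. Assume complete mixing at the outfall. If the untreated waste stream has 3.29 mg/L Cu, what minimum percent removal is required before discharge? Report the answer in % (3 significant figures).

68.4 %

3.45 µg/L = 0.00345 mg/L.
33.8 µg/L = 0.0338 mg/L.
Mass balance: 0.0338·7.51 = 0.22·Cₑ + 7.29·0.00345.
Cₑ = (0.2538 − 0.02515) / 0.22 = 1.039 mg/L.
Required removal = 1 − 1.039/3.29 = 68.4 %.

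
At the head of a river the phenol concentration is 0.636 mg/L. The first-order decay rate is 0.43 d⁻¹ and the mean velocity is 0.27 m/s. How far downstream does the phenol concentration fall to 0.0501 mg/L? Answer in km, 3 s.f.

From C = C₀·e^(−kt), t = ln(C₀/C)/k = ln(0.636/0.0501)/0.43 = 2.541/0.43 = 5.91 d.
Distance = v·t = 0.27 m/s × 5.106e+05 s = 1.379e+05 m = 137.9 km.

138 km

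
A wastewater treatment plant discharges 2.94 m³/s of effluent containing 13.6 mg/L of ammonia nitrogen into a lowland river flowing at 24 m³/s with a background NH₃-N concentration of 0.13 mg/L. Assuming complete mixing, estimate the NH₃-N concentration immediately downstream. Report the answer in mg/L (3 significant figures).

Conservation of mass across the mixing zone: C = (2.94·13.6 + 24·0.13) / (2.94 + 24) = 43.1/26.94 = 1.6 mg/L.

1.60 mg/L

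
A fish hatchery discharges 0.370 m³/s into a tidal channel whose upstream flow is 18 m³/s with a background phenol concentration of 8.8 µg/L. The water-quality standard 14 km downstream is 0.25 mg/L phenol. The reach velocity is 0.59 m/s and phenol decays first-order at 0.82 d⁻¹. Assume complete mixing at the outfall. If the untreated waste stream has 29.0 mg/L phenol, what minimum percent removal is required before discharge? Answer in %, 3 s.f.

8.8 µg/L = 0.0088 mg/L.
Travel time to the compliance point: t = 1.4e+04/0.59 = 2.373e+04 s = 0.2746 d; decay factor exp(−0.82·0.2746) = 0.7984.
So the concentration just after mixing may be at most 0.25/0.7984 = 0.3131 mg/L.
Mass balance: 0.3131·18.37 = 0.37·Cₑ + 18·0.0088.
Cₑ = (5.752 − 0.1584) / 0.37 = 15.12 mg/L.
Required removal = 1 − 15.12/29.0 = 47.87 %.

47.9 %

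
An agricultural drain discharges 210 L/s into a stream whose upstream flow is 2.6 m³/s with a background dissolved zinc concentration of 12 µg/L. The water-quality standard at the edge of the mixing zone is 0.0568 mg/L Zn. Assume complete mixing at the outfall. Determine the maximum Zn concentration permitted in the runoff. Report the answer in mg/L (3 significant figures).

0.611 mg/L

210 L/s = 0.21 m³/s.
12 µg/L = 0.012 mg/L.
Mass balance: 0.0568·2.81 = 0.21·Cₑ + 2.6·0.012.
Cₑ = (0.1596 − 0.0312) / 0.21 = 0.6115 mg/L.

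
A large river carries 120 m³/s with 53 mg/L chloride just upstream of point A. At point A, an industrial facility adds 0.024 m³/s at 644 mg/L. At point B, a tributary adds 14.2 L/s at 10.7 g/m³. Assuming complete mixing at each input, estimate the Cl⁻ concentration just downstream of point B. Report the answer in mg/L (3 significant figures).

After input A: C = (120·53 + 0.024·644) / 120 = 53.12 mg/L.
14.2 L/s = 0.0142 m³/s.
After input B: C = (120·53.12 + 0.0142·10.7) / 120 = 53.11 mg/L.

53.1 mg/L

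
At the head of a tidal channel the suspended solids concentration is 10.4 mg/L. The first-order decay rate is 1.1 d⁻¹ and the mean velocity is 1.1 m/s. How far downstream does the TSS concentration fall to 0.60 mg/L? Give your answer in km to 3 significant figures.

From C = C₀·e^(−kt), t = ln(C₀/C)/k = ln(10.4/0.60)/1.1 = 2.853/1.1 = 2.593 d.
Distance = v·t = 1.1 m/s × 2.241e+05 s = 2.465e+05 m = 246.5 km.

246 km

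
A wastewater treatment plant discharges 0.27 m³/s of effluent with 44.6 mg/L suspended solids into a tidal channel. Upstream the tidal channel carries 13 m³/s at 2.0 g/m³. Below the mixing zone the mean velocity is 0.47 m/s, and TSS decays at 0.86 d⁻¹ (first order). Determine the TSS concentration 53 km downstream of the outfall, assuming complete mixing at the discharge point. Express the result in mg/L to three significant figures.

0.933 mg/L

After complete mixing, C₀ = (0.27·44.6 + 13·2) / 13.27 = 2.867 mg/L.
Travel time t = 5.3e+04 m / 0.47 m/s = 1.128e+05 s = 1.305 d.
C = 2.867·exp(−0.86·1.305) = 2.867·0.3255 = 0.9331 mg/L.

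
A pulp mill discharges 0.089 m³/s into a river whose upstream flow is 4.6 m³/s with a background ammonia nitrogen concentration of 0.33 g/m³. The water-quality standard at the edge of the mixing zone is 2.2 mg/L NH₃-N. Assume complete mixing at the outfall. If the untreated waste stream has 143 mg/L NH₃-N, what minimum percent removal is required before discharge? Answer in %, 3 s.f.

30.9 %

Mass balance: 2.2·4.689 = 0.089·Cₑ + 4.6·0.33.
Cₑ = (10.32 − 1.518) / 0.089 = 98.85 mg/L.
Required removal = 1 − 98.85/143 = 30.87 %.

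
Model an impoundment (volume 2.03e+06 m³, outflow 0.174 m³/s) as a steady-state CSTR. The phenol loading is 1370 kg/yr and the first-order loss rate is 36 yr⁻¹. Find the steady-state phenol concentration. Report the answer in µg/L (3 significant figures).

Outflow Q = 0.174 m³/s × 3.156e+07 s/yr = 5.491e+06 m³/yr.
Steady-state CSTR mass balance: W = Q·C + k·V·C, so C = W/(Q + kV).
Q + kV = 5.491e+06 + 36·2.03e+06 = 7.857e+07 m³/yr.
C = 1370/7.857e+07 = 1.744e-05 kg/m³ = 0.01744 mg/L = 17.44 µg/L.

17.4 µg/L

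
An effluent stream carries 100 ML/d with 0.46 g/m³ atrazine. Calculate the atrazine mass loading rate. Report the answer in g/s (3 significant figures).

0.532 g/s

100 ML/d = 1.157 m³/s.
Mass flux = Q·C = 1.157 m³/s × 0.46 g/m³ = 0.5324 g/s.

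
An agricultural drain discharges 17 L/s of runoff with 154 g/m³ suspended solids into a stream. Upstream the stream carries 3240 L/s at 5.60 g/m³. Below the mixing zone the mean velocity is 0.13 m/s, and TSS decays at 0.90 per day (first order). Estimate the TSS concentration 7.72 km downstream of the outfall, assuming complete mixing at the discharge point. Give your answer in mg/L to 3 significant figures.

3.43 mg/L

17 L/s = 0.017 m³/s.
3240 L/s = 3.24 m³/s.
After complete mixing, C₀ = (0.017·154 + 3.24·5.6) / 3.257 = 6.375 mg/L.
Travel time t = 7720 m / 0.13 m/s = 5.938e+04 s = 0.6873 d.
C = 6.375·exp(−0.90·0.6873) = 6.375·0.5387 = 3.434 mg/L.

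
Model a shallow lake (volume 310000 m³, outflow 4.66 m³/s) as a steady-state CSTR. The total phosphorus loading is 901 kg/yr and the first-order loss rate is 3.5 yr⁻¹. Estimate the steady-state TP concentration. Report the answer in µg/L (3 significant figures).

Outflow Q = 4.66 m³/s × 3.156e+07 s/yr = 1.471e+08 m³/yr.
Steady-state CSTR mass balance: W = Q·C + k·V·C, so C = W/(Q + kV).
Q + kV = 1.471e+08 + 3.5·310000 = 1.481e+08 m³/yr.
C = 901/1.481e+08 = 6.082e-06 kg/m³ = 0.006082 mg/L = 6.082 µg/L.

6.08 µg/L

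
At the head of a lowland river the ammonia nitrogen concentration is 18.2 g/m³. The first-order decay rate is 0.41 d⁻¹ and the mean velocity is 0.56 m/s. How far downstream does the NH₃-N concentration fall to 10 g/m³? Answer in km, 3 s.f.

From C = C₀·e^(−kt), t = ln(C₀/C)/k = ln(18.2/10)/0.41 = 0.5988/0.41 = 1.461 d.
Distance = v·t = 0.56 m/s × 1.262e+05 s = 7.067e+04 m = 70.67 km.

70.7 km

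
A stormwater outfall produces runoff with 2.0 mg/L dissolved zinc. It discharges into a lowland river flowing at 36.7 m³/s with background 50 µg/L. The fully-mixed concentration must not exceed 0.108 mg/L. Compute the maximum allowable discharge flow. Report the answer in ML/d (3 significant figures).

50 µg/L = 0.05 mg/L.
Mass balance at complete mixing: C_std·(Q_w + Q_r) = Q_w·C_e + Q_r·C_b.
Rearranging, Q_w = Q_r·(C_std − C_b)/(C_e − C_std) = 36.7·(0.108 − 0.05) / (2 − 0.108) = 1.125 m³/s.
= 97.2 ML/d.

97.2 ML/d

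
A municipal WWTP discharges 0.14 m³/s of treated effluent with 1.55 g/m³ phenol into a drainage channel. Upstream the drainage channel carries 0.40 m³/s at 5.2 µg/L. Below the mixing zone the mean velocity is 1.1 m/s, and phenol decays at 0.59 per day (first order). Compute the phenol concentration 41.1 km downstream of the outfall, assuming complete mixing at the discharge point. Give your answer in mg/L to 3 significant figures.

0.314 mg/L

5.2 µg/L = 0.0052 mg/L.
After complete mixing, C₀ = (0.14·1.55 + 0.4·0.0052) / 0.54 = 0.4057 mg/L.
Travel time t = 4.11e+04 m / 1.1 m/s = 3.736e+04 s = 0.4324 d.
C = 0.4057·exp(−0.59·0.4324) = 0.4057·0.7748 = 0.3143 mg/L.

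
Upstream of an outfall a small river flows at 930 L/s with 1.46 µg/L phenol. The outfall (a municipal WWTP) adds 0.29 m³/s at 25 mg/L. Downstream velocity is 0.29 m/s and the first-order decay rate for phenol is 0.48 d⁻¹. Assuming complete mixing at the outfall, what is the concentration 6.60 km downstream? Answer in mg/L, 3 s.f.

930 L/s = 0.93 m³/s.
1.46 µg/L = 0.00146 mg/L.
After complete mixing, C₀ = (0.29·25 + 0.93·0.00146) / 1.22 = 5.944 mg/L.
Travel time t = 6600 m / 0.29 m/s = 2.276e+04 s = 0.2634 d.
C = 5.944·exp(−0.48·0.2634) = 5.944·0.8812 = 5.238 mg/L.

5.24 mg/L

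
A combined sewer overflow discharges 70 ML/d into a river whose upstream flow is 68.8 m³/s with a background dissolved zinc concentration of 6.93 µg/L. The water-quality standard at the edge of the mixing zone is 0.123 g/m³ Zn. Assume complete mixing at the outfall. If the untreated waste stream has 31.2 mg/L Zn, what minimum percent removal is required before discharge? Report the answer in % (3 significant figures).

68.0 %

70 ML/d = 0.8102 m³/s.
6.93 µg/L = 0.00693 mg/L.
Mass balance: 0.123·69.61 = 0.8102·Cₑ + 68.8·0.00693.
Cₑ = (8.562 − 0.4768) / 0.8102 = 9.98 mg/L.
Required removal = 1 − 9.98/31.2 = 68.01 %.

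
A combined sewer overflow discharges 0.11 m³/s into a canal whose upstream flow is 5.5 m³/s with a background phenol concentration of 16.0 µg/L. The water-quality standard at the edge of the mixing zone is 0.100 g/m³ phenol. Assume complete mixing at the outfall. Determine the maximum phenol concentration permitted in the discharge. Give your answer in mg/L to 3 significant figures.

16.0 µg/L = 0.016 mg/L.
Mass balance: 0.1·5.61 = 0.11·Cₑ + 5.5·0.016.
Cₑ = (0.561 − 0.088) / 0.11 = 4.3 mg/L.

4.30 mg/L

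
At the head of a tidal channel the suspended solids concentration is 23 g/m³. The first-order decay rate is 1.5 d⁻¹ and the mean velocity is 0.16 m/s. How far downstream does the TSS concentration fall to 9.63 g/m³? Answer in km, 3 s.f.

8.02 km

From C = C₀·e^(−kt), t = ln(C₀/C)/k = ln(23/9.63)/1.5 = 0.8706/1.5 = 0.5804 d.
Distance = v·t = 0.16 m/s × 5.015e+04 s = 8024 m = 8.024 km.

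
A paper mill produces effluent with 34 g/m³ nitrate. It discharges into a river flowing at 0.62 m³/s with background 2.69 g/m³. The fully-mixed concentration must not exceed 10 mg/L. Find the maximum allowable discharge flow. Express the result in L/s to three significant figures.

189 L/s

Mass balance at complete mixing: C_std·(Q_w + Q_r) = Q_w·C_e + Q_r·C_b.
Rearranging, Q_w = Q_r·(C_std − C_b)/(C_e − C_std) = 0.62·(10 − 2.69) / (34 − 10) = 0.1888 m³/s.
= 188.8 L/s.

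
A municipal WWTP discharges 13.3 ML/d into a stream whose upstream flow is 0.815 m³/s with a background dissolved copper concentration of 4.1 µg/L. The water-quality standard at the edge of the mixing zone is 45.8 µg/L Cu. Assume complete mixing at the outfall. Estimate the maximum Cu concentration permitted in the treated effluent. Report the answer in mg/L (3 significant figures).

0.267 mg/L

13.3 ML/d = 0.1539 m³/s.
4.1 µg/L = 0.0041 mg/L.
45.8 µg/L = 0.0458 mg/L.
Mass balance: 0.0458·0.9689 = 0.1539·Cₑ + 0.815·0.0041.
Cₑ = (0.04438 − 0.003341) / 0.1539 = 0.2666 mg/L.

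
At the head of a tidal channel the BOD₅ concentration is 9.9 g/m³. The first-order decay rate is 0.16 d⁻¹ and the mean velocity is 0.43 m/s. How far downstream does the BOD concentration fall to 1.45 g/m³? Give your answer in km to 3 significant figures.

446 km

From C = C₀·e^(−kt), t = ln(C₀/C)/k = ln(9.9/1.45)/0.16 = 1.921/0.16 = 12.01 d.
Distance = v·t = 0.43 m/s × 1.037e+06 s = 4.46e+05 m = 446 km.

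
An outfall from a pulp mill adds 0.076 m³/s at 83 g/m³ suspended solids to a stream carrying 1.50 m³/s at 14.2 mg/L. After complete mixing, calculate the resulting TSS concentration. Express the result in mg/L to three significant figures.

17.5 mg/L

By mass balance at complete mixing, C = (0.076·83 + 1.5·14.2) / (0.076 + 1.5) = 27.61/1.576 = 17.52 mg/L.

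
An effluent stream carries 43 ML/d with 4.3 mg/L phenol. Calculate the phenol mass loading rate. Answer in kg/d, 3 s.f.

185 kg/d

43 ML/d = 0.4977 m³/s.
Mass flux = Q·C = 0.4977 m³/s × 4.3 g/m³ = 2.14 g/s.
= 2.14 g/s × 86.4 = 184.9 kg/d.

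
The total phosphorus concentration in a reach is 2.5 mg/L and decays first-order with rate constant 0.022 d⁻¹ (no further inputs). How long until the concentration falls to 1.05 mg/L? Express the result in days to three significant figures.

t = ln(C₀/C)/k = ln(2.5/1.05)/0.022 = 0.8675/0.022 = 39.43 d.

39.4 d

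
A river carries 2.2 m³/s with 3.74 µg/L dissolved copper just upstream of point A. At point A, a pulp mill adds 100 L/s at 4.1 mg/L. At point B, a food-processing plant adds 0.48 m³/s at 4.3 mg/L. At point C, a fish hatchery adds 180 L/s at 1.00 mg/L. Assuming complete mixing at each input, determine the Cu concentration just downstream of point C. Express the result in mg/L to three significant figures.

3.74 µg/L = 0.00374 mg/L.
100 L/s = 0.1 m³/s.
After input A: C = (2.2·0.00374 + 0.1·4.1) / 2.3 = 0.1818 mg/L.
After input B: C = (2.3·0.1818 + 0.48·4.3) / 2.78 = 0.8929 mg/L.
180 L/s = 0.18 m³/s.
After input C: C = (2.78·0.8929 + 0.18·1) / 2.96 = 0.8994 mg/L.

0.899 mg/L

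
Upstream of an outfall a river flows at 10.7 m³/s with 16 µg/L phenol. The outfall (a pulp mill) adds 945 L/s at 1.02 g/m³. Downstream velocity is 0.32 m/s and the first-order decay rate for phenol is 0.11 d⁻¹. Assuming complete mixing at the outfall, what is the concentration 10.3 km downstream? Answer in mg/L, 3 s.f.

945 L/s = 0.945 m³/s.
16 µg/L = 0.016 mg/L.
After complete mixing, C₀ = (0.945·1.02 + 10.7·0.016) / 11.64 = 0.09748 mg/L.
Travel time t = 1.03e+04 m / 0.32 m/s = 3.219e+04 s = 0.3725 d.
C = 0.09748·exp(−0.11·0.3725) = 0.09748·0.9598 = 0.09356 mg/L.

0.0936 mg/L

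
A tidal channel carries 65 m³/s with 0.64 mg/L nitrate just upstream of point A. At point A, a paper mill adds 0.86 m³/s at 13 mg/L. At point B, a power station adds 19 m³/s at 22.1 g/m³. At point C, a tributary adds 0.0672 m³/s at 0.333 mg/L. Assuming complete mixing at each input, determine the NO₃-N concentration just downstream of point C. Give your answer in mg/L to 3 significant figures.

After input A: C = (65·0.64 + 0.86·13) / 65.86 = 0.8014 mg/L.
After input B: C = (65.86·0.8014 + 19·22.1) / 84.86 = 5.57 mg/L.
After input C: C = (84.86·5.57 + 0.0672·0.333) / 84.93 = 5.566 mg/L.

5.57 mg/L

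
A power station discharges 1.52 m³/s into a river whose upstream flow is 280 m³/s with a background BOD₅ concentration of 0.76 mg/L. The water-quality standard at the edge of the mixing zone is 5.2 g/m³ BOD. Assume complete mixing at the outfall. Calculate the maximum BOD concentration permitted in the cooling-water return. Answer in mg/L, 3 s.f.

823 mg/L

Mass balance: 5.2·281.5 = 1.52·Cₑ + 280·0.76.
Cₑ = (1464 − 212.8) / 1.52 = 823.1 mg/L.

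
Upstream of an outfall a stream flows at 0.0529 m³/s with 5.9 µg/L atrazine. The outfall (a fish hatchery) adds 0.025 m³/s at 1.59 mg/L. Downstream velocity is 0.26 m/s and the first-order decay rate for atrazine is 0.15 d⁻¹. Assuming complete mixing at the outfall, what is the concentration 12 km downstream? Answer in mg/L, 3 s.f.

0.475 mg/L

5.9 µg/L = 0.0059 mg/L.
After complete mixing, C₀ = (0.025·1.59 + 0.0529·0.0059) / 0.0779 = 0.5143 mg/L.
Travel time t = 1.2e+04 m / 0.26 m/s = 4.615e+04 s = 0.5342 d.
C = 0.5143·exp(−0.15·0.5342) = 0.5143·0.923 = 0.4747 mg/L.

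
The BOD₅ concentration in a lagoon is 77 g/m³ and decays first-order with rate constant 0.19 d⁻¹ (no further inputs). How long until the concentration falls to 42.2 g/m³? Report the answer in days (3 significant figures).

3.17 d

t = ln(C₀/C)/k = ln(77/42.2)/0.19 = 0.6014/0.19 = 3.165 d.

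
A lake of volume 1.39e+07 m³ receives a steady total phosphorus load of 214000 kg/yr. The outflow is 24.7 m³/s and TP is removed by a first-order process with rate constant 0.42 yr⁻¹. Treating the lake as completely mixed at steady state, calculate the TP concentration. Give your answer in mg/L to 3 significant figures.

0.273 mg/L

Outflow Q = 24.7 m³/s × 3.156e+07 s/yr = 7.795e+08 m³/yr.
Steady-state CSTR mass balance: W = Q·C + k·V·C, so C = W/(Q + kV).
Q + kV = 7.795e+08 + 0.42·1.39e+07 = 7.853e+08 m³/yr.
C = 214000/7.853e+08 = 0.0002725 kg/m³ = 0.2725 mg/L.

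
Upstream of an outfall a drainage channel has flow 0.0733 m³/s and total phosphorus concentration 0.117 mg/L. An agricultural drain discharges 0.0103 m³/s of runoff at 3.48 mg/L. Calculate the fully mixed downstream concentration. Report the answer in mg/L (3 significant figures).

0.531 mg/L

Conservation of mass across the mixing zone: C = (0.0103·3.48 + 0.0733·0.117) / (0.0103 + 0.0733) = 0.04442/0.0836 = 0.5313 mg/L.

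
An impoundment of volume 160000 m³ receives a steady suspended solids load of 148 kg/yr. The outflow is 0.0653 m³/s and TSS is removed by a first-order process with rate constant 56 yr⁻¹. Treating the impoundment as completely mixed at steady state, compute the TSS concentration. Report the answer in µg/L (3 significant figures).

13.4 µg/L

Outflow Q = 0.0653 m³/s × 3.156e+07 s/yr = 2.061e+06 m³/yr.
Steady-state CSTR mass balance: W = Q·C + k·V·C, so C = W/(Q + kV).
Q + kV = 2.061e+06 + 56·160000 = 1.102e+07 m³/yr.
C = 148/1.102e+07 = 1.343e-05 kg/m³ = 0.01343 mg/L = 13.43 µg/L.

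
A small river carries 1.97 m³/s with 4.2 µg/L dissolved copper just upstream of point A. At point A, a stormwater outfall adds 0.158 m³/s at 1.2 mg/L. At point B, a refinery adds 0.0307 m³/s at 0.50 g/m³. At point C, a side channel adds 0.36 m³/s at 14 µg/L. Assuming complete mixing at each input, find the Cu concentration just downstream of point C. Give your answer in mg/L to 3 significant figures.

4.2 µg/L = 0.0042 mg/L.
After input A: C = (1.97·0.0042 + 0.158·1.2) / 2.128 = 0.09299 mg/L.
After input B: C = (2.128·0.09299 + 0.0307·0.5) / 2.159 = 0.09877 mg/L.
14 µg/L = 0.014 mg/L.
After input C: C = (2.159·0.09877 + 0.36·0.014) / 2.519 = 0.08666 mg/L.

0.0867 mg/L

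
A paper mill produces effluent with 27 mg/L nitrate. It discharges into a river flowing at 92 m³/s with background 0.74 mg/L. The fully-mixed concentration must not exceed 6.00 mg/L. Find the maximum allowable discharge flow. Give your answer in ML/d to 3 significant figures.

1990 ML/d

Mass balance at complete mixing: C_std·(Q_w + Q_r) = Q_w·C_e + Q_r·C_b.
Rearranging, Q_w = Q_r·(C_std − C_b)/(C_e − C_std) = 92·(6 − 0.74) / (27 − 6) = 23.04 m³/s.
= 1991 ML/d.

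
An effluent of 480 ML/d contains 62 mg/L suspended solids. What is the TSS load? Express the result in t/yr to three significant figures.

10900 t/yr

480 ML/d = 5.556 m³/s.
Mass flux = Q·C = 5.556 m³/s × 62 g/m³ = 344.4 g/s.
= 344.4 g/s × 31.56 = 1.087e+04 t/yr.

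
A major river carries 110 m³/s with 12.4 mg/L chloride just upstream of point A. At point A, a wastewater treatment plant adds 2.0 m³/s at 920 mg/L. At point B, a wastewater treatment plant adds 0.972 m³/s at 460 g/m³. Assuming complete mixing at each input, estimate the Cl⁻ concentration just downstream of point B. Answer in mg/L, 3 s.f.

32.3 mg/L

After input A: C = (110·12.4 + 2·920) / 112 = 28.61 mg/L.
After input B: C = (112·28.61 + 0.972·460) / 113 = 32.32 mg/L.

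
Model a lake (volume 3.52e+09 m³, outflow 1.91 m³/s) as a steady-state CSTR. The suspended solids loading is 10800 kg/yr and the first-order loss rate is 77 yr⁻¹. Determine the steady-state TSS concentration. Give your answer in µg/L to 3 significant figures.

Outflow Q = 1.91 m³/s × 3.156e+07 s/yr = 6.028e+07 m³/yr.
Steady-state CSTR mass balance: W = Q·C + k·V·C, so C = W/(Q + kV).
Q + kV = 6.028e+07 + 77·3.52e+09 = 2.711e+11 m³/yr.
C = 10800/2.711e+11 = 3.984e-08 kg/m³ = 3.984e-05 mg/L = 0.03984 µg/L.

0.0398 µg/L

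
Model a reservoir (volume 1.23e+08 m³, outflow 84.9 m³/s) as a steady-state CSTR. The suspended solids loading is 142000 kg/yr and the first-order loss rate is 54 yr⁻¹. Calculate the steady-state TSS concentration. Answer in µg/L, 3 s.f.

Outflow Q = 84.9 m³/s × 3.156e+07 s/yr = 2.679e+09 m³/yr.
Steady-state CSTR mass balance: W = Q·C + k·V·C, so C = W/(Q + kV).
Q + kV = 2.679e+09 + 54·1.23e+08 = 9.321e+09 m³/yr.
C = 142000/9.321e+09 = 1.523e-05 kg/m³ = 0.01523 mg/L = 15.23 µg/L.

15.2 µg/L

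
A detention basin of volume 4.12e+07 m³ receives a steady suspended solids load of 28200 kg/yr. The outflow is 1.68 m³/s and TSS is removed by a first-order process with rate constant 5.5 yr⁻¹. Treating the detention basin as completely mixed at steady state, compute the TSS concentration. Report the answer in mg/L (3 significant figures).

0.101 mg/L

Outflow Q = 1.68 m³/s × 3.156e+07 s/yr = 5.302e+07 m³/yr.
Steady-state CSTR mass balance: W = Q·C + k·V·C, so C = W/(Q + kV).
Q + kV = 5.302e+07 + 5.5·4.12e+07 = 2.796e+08 m³/yr.
C = 28200/2.796e+08 = 0.0001009 kg/m³ = 0.1009 mg/L.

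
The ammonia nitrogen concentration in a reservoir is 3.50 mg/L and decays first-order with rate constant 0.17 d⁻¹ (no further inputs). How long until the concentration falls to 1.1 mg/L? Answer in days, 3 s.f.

6.81 d

t = ln(C₀/C)/k = ln(3.50/1.1)/0.17 = 1.157/0.17 = 6.809 d.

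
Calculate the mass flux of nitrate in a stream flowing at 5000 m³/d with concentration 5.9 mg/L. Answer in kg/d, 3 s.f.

29.5 kg/d

5000 m³/d = 0.05787 m³/s.
Mass flux = Q·C = 0.05787 m³/s × 5.9 g/m³ = 0.3414 g/s.
= 0.3414 g/s × 86.4 = 29.5 kg/d.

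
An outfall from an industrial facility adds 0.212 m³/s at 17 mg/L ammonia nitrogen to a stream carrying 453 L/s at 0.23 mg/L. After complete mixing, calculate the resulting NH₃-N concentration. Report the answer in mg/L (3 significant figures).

453 L/s = 0.453 m³/s.
Conservation of mass across the mixing zone: C = (0.212·17 + 0.453·0.23) / (0.212 + 0.453) = 3.708/0.665 = 5.576 mg/L.

5.58 mg/L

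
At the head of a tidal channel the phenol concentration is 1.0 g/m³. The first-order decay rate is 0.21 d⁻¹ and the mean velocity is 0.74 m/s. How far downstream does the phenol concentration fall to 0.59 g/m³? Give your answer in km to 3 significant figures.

161 km

From C = C₀·e^(−kt), t = ln(C₀/C)/k = ln(1.0/0.59)/0.21 = 0.5276/0.21 = 2.513 d.
Distance = v·t = 0.74 m/s × 2.171e+05 s = 1.606e+05 m = 160.6 km.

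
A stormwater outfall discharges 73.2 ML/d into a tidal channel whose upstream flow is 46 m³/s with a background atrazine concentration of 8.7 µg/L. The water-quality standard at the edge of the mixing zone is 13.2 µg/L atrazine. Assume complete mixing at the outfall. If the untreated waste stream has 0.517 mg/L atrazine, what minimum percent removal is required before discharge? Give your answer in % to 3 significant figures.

50.2 %

73.2 ML/d = 0.8472 m³/s.
8.7 µg/L = 0.0087 mg/L.
13.2 µg/L = 0.0132 mg/L.
Mass balance: 0.0132·46.85 = 0.8472·Cₑ + 46·0.0087.
Cₑ = (0.6184 − 0.4002) / 0.8472 = 0.2575 mg/L.
Required removal = 1 − 0.2575/0.517 = 50.19 %.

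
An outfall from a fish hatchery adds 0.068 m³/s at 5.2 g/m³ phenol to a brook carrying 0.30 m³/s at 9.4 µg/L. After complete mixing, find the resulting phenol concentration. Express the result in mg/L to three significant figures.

0.969 mg/L

9.4 µg/L = 0.0094 mg/L.
Flow-weighted mixing gives C = (0.068·5.2 + 0.3·0.0094) / (0.068 + 0.3) = 0.3564/0.368 = 0.9685 mg/L.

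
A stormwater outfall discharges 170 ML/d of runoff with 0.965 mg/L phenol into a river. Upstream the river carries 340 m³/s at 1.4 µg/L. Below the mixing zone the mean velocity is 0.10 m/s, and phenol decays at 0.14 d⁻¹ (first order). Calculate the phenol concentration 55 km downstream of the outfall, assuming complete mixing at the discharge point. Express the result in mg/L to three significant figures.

0.00285 mg/L

170 ML/d = 1.968 m³/s.
1.4 µg/L = 0.0014 mg/L.
After complete mixing, C₀ = (1.968·0.965 + 340·0.0014) / 342 = 0.006944 mg/L.
Travel time t = 5.5e+04 m / 0.10 m/s = 5.5e+05 s = 6.366 d.
C = 0.006944·exp(−0.14·6.366) = 0.006944·0.4102 = 0.002848 mg/L.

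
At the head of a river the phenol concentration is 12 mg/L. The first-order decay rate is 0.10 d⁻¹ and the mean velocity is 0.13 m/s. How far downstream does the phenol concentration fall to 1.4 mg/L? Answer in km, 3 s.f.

From C = C₀·e^(−kt), t = ln(C₀/C)/k = ln(12/1.4)/0.10 = 2.148/0.10 = 21.48 d.
Distance = v·t = 0.13 m/s × 1.856e+06 s = 2.413e+05 m = 241.3 km.

241 km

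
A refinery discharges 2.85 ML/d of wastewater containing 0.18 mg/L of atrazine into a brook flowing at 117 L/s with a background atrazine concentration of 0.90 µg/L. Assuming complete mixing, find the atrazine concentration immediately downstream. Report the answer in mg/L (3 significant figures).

2.85 ML/d = 0.03299 m³/s.
117 L/s = 0.117 m³/s.
0.90 µg/L = 0.0009 mg/L.
Flow-weighted mixing gives C = (0.03299·0.18 + 0.117·0.0009) / (0.03299 + 0.117) = 0.006043/0.15 = 0.04029 mg/L.

0.0403 mg/L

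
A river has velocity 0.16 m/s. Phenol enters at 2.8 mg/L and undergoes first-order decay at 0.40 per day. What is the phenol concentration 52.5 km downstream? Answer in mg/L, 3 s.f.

0.613 mg/L

Travel time t = 52.5 km / 0.16 m/s = 5.25e+04/0.16 = 3.281e+05 s = 3.798 d.
First-order decay: C = 2.8·exp(−0.40·3.798) = 2.8·0.2189 = 0.6129 mg/L.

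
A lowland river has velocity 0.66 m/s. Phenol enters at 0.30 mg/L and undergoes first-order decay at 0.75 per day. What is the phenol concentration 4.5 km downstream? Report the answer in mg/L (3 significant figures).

0.283 mg/L

Travel time t = 4.5 km / 0.66 m/s = 4500/0.66 = 6818 s = 0.07891 d.
First-order decay: C = 0.30·exp(−0.75·0.07891) = 0.30·0.9425 = 0.2828 mg/L.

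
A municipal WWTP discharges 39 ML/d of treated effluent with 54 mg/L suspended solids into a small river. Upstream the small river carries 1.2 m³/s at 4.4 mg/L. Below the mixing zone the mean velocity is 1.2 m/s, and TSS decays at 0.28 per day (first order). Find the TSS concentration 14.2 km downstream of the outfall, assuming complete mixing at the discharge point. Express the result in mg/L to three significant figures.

39 ML/d = 0.4514 m³/s.
After complete mixing, C₀ = (0.4514·54 + 1.2·4.4) / 1.651 = 17.96 mg/L.
Travel time t = 1.42e+04 m / 1.2 m/s = 1.183e+04 s = 0.137 d.
C = 17.96·exp(−0.28·0.137) = 17.96·0.9624 = 17.28 mg/L.

17.3 mg/L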